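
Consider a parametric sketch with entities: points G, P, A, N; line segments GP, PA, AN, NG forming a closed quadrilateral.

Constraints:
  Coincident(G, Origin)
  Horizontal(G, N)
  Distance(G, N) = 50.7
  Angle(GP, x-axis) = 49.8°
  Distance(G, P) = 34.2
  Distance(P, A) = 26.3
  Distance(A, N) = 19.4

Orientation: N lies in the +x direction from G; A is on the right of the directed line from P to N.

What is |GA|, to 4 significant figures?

31.40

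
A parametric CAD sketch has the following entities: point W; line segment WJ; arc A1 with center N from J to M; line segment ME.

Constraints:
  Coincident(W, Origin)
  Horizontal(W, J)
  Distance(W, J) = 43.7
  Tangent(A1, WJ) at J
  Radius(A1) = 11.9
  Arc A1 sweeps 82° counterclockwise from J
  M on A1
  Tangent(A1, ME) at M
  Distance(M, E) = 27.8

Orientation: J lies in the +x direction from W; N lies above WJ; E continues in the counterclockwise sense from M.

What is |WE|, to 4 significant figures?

70.35

W is at the origin; WJ is horizontal with |WJ| = 43.7 and J on the +x side, so J = (43.70, 0.000). Since A1 is tangent to WJ there, NJ ⟂ WJ, so N = J + (0, 11.9) = (43.70, 11.90). On A1, J sits at bearing -90° from N; an 82° counterclockwise sweep puts M at bearing -8°, so M = N + 11.9·(cos -8°, sin -8°) = (55.48, 10.24). Tangency of A1 to ME means the radius NM is perpendicular to ME, so ME runs along (−sin -8°, cos -8°); with |ME| = 27.8, E = (59.35, 37.77). Then |WE| = |E − W| = 70.35.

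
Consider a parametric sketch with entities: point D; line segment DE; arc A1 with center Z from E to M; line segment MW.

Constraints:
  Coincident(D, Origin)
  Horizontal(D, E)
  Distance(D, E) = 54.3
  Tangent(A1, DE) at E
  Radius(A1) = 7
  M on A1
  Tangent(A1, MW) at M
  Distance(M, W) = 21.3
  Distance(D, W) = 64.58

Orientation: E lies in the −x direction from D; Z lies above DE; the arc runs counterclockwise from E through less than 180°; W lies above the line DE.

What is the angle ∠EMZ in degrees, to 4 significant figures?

31.65°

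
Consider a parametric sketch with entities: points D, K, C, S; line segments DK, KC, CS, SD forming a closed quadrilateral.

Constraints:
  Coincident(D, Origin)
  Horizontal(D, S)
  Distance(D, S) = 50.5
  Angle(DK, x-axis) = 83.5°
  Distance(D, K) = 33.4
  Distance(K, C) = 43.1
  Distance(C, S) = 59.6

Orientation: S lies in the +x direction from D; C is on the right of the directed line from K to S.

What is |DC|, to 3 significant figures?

11.8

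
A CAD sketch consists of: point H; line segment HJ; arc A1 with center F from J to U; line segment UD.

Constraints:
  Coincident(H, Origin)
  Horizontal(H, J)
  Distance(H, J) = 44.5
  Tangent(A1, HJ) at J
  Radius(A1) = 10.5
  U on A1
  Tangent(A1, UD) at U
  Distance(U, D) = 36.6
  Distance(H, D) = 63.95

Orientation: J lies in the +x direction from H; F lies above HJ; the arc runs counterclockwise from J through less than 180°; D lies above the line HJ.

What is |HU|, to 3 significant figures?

56.2

Checks: |HJ| = 44.50 ✓; |FU| = 10.50 ✓; ∠(FU, UD) = 90.00° ✓; |UD| = 36.60 ✓; |HD| = 63.95 ✓.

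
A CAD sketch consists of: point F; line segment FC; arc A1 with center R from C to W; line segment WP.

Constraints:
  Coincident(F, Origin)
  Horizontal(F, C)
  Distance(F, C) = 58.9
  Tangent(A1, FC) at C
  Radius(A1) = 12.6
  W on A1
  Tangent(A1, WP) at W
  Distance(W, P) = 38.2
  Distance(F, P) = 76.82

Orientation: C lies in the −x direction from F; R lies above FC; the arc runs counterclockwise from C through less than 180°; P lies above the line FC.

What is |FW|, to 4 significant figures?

49.22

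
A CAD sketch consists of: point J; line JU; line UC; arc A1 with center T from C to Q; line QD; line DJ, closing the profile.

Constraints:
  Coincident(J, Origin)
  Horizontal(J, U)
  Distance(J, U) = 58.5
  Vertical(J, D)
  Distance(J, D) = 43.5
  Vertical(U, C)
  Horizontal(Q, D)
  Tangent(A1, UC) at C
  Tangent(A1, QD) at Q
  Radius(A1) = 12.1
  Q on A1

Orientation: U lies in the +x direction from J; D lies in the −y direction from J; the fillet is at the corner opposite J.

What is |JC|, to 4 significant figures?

66.39

The virtual corner opposite J is at (58.50, -43.50). Tangency of A1 to UC means the radius TC is perpendicular to UC and the tangent condition forces TQ to be normal to QD, with radius 12.1, so the center T sits 12.1 in from both sides at T = (46.40, -31.40). That places the tangent points at C = (58.50, -31.40) on UC and Q = (46.40, -43.50) on QD. Then |JC| = |C − J| = 66.39.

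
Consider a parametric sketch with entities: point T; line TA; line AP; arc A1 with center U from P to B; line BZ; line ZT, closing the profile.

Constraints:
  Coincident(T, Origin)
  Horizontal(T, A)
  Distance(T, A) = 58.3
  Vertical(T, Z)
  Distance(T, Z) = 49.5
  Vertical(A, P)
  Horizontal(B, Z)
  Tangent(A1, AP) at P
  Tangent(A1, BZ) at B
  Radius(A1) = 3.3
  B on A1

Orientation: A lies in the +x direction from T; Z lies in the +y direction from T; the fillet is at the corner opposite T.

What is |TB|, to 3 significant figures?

74.0

T is at the origin; TA is horizontal with |TA| = 58.3 and A on the +x side, so A = (58.3, 0.00). T and Z share the same x with |TZ| = 49.5 and Z on the +y side, so Z = (0.00, 49.5). The virtual corner opposite T is at (58.3, 49.5). Tangency of A1 to AP means the radius UP is perpendicular to AP and since A1 is tangent to BZ there, UB ⟂ BZ, with radius 3.3, so the center U sits 3.3 in from both sides at U = (55.0, 46.2). That places the tangent points at P = (58.3, 46.2) on AP and B = (55.0, 49.5) on BZ. Then |TB| = |B − T| = 74.0.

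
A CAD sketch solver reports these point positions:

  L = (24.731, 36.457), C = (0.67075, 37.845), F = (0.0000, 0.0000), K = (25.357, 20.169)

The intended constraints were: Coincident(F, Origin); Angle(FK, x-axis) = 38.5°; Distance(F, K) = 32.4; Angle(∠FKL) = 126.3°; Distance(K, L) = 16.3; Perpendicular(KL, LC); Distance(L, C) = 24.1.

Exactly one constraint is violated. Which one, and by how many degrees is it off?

Perpendicular(KL, LC) — off by 5.50°.

F = (0.00, 0.00) ✓; FK at 38.50° ✓; |FK| = 32.40 ✓; ∠FKL = 126.3° ✓; |KL| = 16.30 ✓; ∠(KL, LC) = 84.50° ✗; |LC| = 24.10 ✓.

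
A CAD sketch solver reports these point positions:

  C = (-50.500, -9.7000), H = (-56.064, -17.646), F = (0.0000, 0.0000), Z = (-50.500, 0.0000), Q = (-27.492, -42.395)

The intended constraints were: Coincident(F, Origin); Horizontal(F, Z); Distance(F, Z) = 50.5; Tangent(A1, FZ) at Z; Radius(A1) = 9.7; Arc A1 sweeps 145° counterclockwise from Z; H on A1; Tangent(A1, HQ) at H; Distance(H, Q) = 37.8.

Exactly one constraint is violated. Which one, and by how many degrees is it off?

Tangent(A1, HQ) at H — off by 5.90°.

F = (0.00, 0.00) ✓; F.y = 0.00, Z.y = 0.00 ✓; |FZ| = 50.50 ✓; ∠(CZ, ZF) = 90.00° ✓; |CZ| = 9.700 ✓; bearing(C→H) − bearing(C→Z) = 145.0° ✓; |CH| = 9.700 ✓; ∠(CH, HQ) = 95.90° ✗; |HQ| = 37.80 ✓.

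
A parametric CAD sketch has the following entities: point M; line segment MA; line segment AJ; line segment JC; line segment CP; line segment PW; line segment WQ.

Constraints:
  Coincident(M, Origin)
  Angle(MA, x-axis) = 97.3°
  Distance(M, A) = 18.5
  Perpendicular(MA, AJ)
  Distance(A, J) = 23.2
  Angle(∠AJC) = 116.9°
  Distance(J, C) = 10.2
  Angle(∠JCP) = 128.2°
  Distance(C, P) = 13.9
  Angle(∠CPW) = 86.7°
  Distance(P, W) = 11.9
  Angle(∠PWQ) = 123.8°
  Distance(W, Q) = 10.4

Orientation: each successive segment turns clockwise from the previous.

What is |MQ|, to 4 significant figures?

16.51

M is at the origin; MA runs at 97.3° with length 18.5, so A = (-2.351, 18.35). MA ⟂ AJ, so AJ runs at 7.300°; with |AJ| = 23.2, J = (20.66, 21.30). ∠AJC = 116.9° gives JC at -55.80° from the x-axis; with |JC| = 10.2, C = (26.39, 12.86). ∠JCP = 128.2° gives CP at -107.6° from the x-axis; with |CP| = 13.9, P = (22.19, -0.3876). ∠CPW = 86.7° gives PW at 159.1° from the x-axis; with |PW| = 11.9, W = (11.07, 3.858). ∠PWQ = 123.8° gives WQ at 102.9° from the x-axis; with |WQ| = 10.4, Q = (8.753, 14.00). Then |MQ| = |Q − M| = 16.51.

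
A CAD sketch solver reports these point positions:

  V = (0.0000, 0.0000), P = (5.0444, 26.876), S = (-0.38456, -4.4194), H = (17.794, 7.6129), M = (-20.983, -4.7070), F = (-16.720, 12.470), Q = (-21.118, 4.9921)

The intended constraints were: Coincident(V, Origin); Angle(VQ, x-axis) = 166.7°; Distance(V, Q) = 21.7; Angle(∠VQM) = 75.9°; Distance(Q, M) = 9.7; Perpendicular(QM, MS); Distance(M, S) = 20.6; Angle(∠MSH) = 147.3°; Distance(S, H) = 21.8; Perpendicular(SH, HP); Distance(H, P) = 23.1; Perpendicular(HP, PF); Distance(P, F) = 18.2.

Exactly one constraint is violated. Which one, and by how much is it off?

Distance(P, F) = 18.2 — off by 7.90.

V = (0.00, 0.00) ✓; VQ at 166.7° ✓; |VQ| = 21.70 ✓; ∠VQM = 75.90° ✓; |QM| = 9.700 ✓; ∠(QM, MS) = 90.00° ✓; |MS| = 20.60 ✓; ∠MSH = 147.3° ✓; |SH| = 21.80 ✓; ∠(SH, HP) = 90.00° ✓; |HP| = 23.10 ✓; ∠(HP, PF) = 90.00° ✓; |PF| = 26.10 ✗.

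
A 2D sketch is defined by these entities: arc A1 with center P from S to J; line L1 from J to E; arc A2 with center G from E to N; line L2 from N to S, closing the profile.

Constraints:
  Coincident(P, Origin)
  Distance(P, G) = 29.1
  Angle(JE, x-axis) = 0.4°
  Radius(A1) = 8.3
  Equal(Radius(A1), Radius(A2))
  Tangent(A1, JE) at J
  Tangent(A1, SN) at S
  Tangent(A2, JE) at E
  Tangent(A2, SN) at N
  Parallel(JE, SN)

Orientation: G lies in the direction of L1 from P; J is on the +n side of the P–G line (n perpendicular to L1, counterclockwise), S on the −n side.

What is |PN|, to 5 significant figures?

30.261

The slot axis is L1's direction at 0.4°, so u = (cos 0.4°, sin 0.4°) = (0.99998, 0.0069813) and n = (−sin 0.4°, cos 0.4°) = (-0.0069813, 0.99998). P is at the origin and G lies 29.1 along u from P, so G = 29.1·u = (29.099, 0.20315). Tangency of A1 to both parallel lines with radius 8.3 puts J and S at P ± 8.3·n: J = (-0.057944, 8.2998), S = (0.057944, -8.2998). Equal radii place E and N the same way about G: E = G + 8.3·n = (29.041, 8.5030), N = G − 8.3·n = (29.157, -8.0966). Then |PN| = |N − P| = 30.261.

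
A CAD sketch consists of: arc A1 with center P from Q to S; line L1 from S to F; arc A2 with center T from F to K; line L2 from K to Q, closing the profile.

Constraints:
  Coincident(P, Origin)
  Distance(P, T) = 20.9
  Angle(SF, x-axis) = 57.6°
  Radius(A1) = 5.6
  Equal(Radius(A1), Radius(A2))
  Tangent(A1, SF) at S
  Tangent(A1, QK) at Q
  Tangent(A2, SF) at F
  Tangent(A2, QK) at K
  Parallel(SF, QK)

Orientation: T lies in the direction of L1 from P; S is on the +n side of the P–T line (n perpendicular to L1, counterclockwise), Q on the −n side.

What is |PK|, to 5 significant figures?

21.637

The slot axis is L1's direction at 57.6°, so u = (cos 57.6°, sin 57.6°) = (0.53583, 0.84433) and n = (−sin 57.6°, cos 57.6°) = (-0.84433, 0.53583). P is at the origin and T lies 20.9 along u from P, so T = 20.9·u = (11.199, 17.646). Tangency of A1 to both parallel lines with radius 5.6 puts S and Q at P ± 5.6·n: S = (-4.7282, 3.0006), Q = (4.7282, -3.0006). Equal radii place F and K the same way about T: F = T + 5.6·n = (6.4705, 20.647), K = T − 5.6·n = (15.927, 14.646). Then |PK| = |K − P| = 21.637.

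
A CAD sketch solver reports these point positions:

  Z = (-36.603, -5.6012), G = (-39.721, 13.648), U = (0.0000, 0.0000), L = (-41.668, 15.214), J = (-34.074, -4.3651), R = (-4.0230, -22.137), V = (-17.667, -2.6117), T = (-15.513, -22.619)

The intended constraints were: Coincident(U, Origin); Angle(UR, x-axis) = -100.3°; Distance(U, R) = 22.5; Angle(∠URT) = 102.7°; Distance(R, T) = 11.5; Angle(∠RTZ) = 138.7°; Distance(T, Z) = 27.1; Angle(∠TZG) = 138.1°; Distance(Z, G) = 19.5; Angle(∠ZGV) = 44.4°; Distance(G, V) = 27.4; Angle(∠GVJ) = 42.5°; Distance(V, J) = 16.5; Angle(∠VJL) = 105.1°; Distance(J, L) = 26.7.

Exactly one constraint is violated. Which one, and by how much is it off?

Distance(J, L) = 26.7 — off by 5.70.

U = (0.00, 0.00) ✓; UR at -100.3° ✓; |UR| = 22.50 ✓; ∠URT = 102.7° ✓; |RT| = 11.50 ✓; ∠RTZ = 138.7° ✓; |TZ| = 27.10 ✓; ∠TZG = 138.1° ✓; |ZG| = 19.50 ✓; ∠ZGV = 44.40° ✓; |GV| = 27.40 ✓; ∠GVJ = 42.50° ✓; |VJ| = 16.50 ✓; ∠VJL = 105.1° ✓; |JL| = 21.00 ✗.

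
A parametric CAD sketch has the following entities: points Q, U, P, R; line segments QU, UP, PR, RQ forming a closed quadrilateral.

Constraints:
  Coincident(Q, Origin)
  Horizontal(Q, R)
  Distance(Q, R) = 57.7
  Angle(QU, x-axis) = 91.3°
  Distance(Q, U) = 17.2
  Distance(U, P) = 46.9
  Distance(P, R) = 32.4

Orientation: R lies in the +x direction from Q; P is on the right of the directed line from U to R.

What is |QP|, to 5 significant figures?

35.548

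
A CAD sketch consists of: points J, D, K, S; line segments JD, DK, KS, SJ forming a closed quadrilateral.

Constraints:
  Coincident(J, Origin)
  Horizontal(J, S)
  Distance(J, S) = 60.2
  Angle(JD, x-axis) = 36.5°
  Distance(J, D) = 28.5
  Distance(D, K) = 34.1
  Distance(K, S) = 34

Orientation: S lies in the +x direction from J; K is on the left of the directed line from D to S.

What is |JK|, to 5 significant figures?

62.447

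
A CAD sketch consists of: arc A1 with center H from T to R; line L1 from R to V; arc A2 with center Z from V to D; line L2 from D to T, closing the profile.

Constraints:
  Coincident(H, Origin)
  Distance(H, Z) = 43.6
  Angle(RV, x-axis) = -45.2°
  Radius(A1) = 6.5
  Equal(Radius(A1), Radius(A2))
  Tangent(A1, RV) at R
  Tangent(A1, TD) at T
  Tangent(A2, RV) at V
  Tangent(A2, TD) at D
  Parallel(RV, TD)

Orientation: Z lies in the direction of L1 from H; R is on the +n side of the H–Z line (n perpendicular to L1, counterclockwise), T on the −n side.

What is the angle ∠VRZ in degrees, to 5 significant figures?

8.4794°

The slot axis is L1's direction at -45.2°, so u = (cos -45.2°, sin -45.2°) = (0.70463, -0.70957) and n = (−sin -45.2°, cos -45.2°) = (0.70957, 0.70463). H is at the origin and Z lies 43.6 along u from H, so Z = 43.6·u = (30.722, -30.937). Tangency of A1 to both parallel lines with radius 6.5 puts R and T at H ± 6.5·n: R = (4.6122, 4.5801), T = (-4.6122, -4.5801). Equal radii place V and D the same way about Z: V = Z + 6.5·n = (35.334, -26.357), D = Z − 6.5·n = (26.110, -35.517). Then cos ∠VRZ = RV·RZ / (|RV||RZ|), giving 8.4794°.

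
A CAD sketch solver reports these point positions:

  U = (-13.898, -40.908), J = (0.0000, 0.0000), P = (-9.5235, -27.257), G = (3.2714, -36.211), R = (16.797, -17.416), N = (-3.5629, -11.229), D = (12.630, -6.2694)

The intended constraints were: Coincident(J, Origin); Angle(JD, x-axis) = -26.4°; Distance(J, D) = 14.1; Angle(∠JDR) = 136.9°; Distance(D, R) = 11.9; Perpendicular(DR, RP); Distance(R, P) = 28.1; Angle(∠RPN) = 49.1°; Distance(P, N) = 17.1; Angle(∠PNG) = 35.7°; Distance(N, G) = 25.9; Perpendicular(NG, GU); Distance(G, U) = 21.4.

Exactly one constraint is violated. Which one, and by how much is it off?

Distance(G, U) = 21.4 — off by 3.60.

J = (0.00, 0.00) ✓; JD at -26.40° ✓; |JD| = 14.10 ✓; ∠JDR = 136.9° ✓; |DR| = 11.90 ✓; ∠(DR, RP) = 90.00° ✓; |RP| = 28.10 ✓; ∠RPN = 49.10° ✓; |PN| = 17.10 ✓; ∠PNG = 35.70° ✓; |NG| = 25.90 ✓; ∠(NG, GU) = 90.00° ✓; |GU| = 17.80 ✗.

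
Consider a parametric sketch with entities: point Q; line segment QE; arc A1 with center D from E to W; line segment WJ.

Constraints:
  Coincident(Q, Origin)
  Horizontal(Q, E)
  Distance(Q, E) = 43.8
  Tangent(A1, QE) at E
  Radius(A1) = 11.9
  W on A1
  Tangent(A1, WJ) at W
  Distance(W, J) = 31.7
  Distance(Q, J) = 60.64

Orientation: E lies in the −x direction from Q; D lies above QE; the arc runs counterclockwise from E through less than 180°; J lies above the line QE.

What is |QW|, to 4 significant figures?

35.50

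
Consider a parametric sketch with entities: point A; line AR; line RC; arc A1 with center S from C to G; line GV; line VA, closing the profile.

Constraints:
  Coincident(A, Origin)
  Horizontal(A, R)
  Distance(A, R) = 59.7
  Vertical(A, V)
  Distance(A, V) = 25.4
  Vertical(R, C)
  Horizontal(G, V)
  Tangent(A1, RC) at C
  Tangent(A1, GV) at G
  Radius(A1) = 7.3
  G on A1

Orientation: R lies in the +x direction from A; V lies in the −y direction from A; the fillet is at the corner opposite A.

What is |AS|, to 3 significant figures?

55.4

A is at the origin; A and R share the same y with |AR| = 59.7 and R on the +x side, so R = (59.7, 0.00). AV is vertical with |AV| = 25.4 and V on the −y side, so V = (0.00, -25.4). The virtual corner opposite A is at (59.7, -25.4). Since A1 is tangent to RC there, SC ⟂ RC and since A1 is tangent to GV there, SG ⟂ GV, with radius 7.3, so the center S sits 7.3 in from both sides at S = (52.4, -18.1). Then |AS| = |S − A| = 55.4.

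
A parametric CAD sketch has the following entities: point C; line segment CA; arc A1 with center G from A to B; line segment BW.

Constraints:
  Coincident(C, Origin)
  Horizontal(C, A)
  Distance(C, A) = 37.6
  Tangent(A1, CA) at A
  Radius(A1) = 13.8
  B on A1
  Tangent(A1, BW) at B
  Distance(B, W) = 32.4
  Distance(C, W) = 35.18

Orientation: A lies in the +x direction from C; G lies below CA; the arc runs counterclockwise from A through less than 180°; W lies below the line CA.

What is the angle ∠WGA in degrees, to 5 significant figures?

125.13°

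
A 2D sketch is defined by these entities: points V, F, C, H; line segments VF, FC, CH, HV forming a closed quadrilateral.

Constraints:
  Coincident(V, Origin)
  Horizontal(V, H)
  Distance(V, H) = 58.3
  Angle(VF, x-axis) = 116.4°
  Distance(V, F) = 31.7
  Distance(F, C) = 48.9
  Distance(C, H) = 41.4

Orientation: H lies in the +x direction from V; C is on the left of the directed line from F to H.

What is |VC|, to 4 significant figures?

48.35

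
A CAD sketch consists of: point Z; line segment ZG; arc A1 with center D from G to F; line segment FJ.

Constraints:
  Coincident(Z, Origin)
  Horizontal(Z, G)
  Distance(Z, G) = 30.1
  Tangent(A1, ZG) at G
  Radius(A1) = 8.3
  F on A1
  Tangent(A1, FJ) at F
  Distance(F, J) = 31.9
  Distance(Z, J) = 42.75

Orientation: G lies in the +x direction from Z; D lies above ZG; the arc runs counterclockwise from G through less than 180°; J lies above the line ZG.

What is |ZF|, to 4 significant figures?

39.08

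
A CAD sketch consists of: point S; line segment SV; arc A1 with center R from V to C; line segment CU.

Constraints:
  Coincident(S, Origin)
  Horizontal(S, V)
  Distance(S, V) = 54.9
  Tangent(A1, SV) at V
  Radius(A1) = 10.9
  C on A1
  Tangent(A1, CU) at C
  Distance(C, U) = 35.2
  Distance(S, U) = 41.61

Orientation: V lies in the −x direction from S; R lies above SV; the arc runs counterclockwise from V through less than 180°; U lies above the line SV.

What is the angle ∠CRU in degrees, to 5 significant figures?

72.794°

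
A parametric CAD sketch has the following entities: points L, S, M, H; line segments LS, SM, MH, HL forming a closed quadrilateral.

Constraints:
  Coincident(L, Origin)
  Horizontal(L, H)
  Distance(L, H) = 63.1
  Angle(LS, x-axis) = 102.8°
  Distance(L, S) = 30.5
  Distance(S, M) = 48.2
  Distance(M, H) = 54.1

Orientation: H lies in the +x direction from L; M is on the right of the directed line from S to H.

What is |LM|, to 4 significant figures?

18.69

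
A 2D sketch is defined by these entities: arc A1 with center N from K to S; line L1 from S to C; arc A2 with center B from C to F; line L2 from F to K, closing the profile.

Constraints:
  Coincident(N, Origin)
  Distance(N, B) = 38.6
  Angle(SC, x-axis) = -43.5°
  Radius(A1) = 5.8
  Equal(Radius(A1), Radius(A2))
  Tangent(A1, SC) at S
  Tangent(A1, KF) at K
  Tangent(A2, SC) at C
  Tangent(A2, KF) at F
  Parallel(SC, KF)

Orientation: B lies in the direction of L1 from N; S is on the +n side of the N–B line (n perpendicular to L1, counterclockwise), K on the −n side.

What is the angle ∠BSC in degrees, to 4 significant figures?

8.545°

The slot axis is L1's direction at -43.5°, so u = (cos -43.5°, sin -43.5°) = (0.7254, -0.6884) and n = (−sin -43.5°, cos -43.5°) = (0.6884, 0.7254). N is at the origin and B lies 38.6 along u from N, so B = 38.6·u = (28.00, -26.57). Tangency of A1 to both parallel lines with radius 5.8 puts S and K at N ± 5.8·n: S = (3.992, 4.207), K = (-3.992, -4.207). Equal radii place C and F the same way about B: C = B + 5.8·n = (31.99, -22.36), F = B − 5.8·n = (24.01, -30.78). Then cos ∠BSC = SB·SC / (|SB||SC|), giving 8.545°.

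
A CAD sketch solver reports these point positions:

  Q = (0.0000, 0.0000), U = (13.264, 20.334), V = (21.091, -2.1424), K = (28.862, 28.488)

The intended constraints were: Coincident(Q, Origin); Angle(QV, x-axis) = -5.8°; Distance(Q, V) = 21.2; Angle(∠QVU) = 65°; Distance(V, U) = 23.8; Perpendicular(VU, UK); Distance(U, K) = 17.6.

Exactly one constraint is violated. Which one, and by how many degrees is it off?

Perpendicular(VU, UK) — off by 8.40°.

Q = (0.00, 0.00) ✓; QV at -5.800° ✓; |QV| = 21.20 ✓; ∠QVU = 65.00° ✓; |VU| = 23.80 ✓; ∠(VU, UK) = 81.60° ✗; |UK| = 17.60 ✓.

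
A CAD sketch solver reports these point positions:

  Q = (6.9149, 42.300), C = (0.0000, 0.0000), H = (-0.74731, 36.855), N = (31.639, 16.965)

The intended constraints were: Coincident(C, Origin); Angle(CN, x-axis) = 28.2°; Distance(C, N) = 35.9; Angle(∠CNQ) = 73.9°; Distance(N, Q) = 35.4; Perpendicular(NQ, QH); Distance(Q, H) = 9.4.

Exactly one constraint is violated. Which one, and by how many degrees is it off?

Perpendicular(NQ, QH) — off by 8.90°.

C = (0.00, 0.00) ✓; CN at 28.20° ✓; |CN| = 35.90 ✓; ∠CNQ = 73.90° ✓; |NQ| = 35.40 ✓; ∠(NQ, QH) = 81.10° ✗; |QH| = 9.400 ✓.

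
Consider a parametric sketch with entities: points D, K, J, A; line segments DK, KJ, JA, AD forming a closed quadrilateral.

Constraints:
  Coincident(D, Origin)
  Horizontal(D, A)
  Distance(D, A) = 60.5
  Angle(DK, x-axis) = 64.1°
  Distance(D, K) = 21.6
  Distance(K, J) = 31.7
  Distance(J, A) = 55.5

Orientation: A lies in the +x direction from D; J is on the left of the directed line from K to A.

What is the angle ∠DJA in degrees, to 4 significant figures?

67.67°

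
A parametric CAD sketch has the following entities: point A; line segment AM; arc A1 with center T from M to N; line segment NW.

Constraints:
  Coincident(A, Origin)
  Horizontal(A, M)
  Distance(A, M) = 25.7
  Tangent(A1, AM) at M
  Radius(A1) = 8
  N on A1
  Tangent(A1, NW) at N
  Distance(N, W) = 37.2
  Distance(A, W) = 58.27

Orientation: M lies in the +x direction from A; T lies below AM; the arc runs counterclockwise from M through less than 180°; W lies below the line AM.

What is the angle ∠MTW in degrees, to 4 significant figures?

160.6°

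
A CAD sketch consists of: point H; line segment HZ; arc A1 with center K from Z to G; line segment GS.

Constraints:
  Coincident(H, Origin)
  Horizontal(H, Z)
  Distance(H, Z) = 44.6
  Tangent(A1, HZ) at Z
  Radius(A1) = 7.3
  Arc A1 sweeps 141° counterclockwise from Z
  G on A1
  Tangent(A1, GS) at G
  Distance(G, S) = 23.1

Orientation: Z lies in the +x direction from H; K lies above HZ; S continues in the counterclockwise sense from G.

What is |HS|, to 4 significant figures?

41.63

H is at the origin; H and Z share the same y with |HZ| = 44.6 and Z on the +x side, so Z = (44.60, 0.000). Since A1 is tangent to HZ there, KZ ⟂ HZ, so K = Z + (0, 7.3) = (44.60, 7.300). On A1, Z sits at bearing -90° from K; a 141° counterclockwise sweep puts G at bearing 51°, so G = K + 7.3·(cos 51°, sin 51°) = (49.19, 12.97). Since A1 is tangent to GS there, KG ⟂ GS, so GS runs along (−sin 51°, cos 51°); with |GS| = 23.1, S = (31.24, 27.51). Then |HS| = |S − H| = 41.63.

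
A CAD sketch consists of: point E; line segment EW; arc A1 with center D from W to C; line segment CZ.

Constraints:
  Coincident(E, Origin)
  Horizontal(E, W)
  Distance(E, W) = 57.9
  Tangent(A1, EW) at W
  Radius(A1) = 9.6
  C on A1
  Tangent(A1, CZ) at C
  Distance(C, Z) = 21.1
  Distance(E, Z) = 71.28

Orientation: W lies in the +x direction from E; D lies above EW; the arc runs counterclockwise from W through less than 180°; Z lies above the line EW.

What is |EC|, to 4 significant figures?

68.29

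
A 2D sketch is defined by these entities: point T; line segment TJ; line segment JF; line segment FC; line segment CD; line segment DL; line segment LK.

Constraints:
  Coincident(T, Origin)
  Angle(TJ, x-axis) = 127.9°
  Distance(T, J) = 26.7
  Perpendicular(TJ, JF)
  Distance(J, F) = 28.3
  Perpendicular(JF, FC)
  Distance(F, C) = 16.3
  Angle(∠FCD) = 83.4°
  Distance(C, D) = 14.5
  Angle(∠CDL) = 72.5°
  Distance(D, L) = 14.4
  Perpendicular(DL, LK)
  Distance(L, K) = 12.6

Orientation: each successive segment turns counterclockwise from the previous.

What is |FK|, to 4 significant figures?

7.271

T is at the origin; TJ runs at 127.9° with length 26.7, so J = (-16.40, 21.07). The perpendicularity gives JF at right angles to TJ, so JF runs at -142.1°; with |JF| = 28.3, F = (-38.73, 3.684). JF is perpendicular to FC, so FC runs at -52.10°; with |FC| = 16.3, C = (-28.72, -9.178). ∠FCD = 83.4° gives CD at 44.50° from the x-axis; with |CD| = 14.5, D = (-18.38, 0.9854). ∠CDL = 72.5° gives DL at 152.0° from the x-axis; with |DL| = 14.4, L = (-31.09, 7.746). DL is perpendicular to LK, so LK runs at -118.0°; with |LK| = 12.6, K = (-37.01, -3.379). Then |FK| = |K − F| = 7.271.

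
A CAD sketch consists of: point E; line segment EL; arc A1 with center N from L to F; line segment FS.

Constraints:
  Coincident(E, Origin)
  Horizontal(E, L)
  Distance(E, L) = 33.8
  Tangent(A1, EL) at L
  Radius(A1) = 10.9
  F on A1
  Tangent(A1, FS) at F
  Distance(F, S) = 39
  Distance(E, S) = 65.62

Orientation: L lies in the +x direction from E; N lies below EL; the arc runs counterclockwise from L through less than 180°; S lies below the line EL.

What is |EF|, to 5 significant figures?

28.831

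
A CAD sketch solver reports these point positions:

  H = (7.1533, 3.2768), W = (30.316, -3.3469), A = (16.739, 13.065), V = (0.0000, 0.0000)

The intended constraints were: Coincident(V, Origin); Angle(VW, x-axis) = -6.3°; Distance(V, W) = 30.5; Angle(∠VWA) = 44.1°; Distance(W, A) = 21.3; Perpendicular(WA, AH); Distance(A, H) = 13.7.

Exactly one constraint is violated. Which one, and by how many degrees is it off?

Perpendicular(WA, AH) — off by 6.00°.

V = (0.00, 0.00) ✓; VW at -6.300° ✓; |VW| = 30.50 ✓; ∠VWA = 44.10° ✓; |WA| = 21.30 ✓; ∠(WA, AH) = 96.00° ✗; |AH| = 13.70 ✓.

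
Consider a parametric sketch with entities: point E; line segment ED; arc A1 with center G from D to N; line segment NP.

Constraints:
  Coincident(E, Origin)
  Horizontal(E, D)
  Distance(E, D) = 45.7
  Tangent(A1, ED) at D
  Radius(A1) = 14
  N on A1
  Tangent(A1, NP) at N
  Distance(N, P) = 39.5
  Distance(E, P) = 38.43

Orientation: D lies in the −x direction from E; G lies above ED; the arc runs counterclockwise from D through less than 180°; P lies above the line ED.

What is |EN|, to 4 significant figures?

35.00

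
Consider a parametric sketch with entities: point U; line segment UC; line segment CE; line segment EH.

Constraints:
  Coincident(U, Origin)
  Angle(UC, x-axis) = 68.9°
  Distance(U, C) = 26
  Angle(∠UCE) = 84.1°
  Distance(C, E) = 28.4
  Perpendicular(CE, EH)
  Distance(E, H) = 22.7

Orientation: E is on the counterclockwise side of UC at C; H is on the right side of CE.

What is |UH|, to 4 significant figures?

54.96

U is at the origin; UC runs at 68.9° with length 26.0, so C = 26.0·(cos 68.9°, sin 68.9°) = (9.360, 24.26). ∠UCE = 84.1°, so CE runs at 68.9° + (180° − 84.1°) = 164.8° from the x-axis; with |CE| = 28.4, E = C + 28.4·(cos 164.8°, sin 164.8°) = (-18.05, 31.70). The perpendicularity gives EH at right angles to CE; with |EH| = 22.7 on the right of CE, H = E + 22.7·(0.2622, 0.9650) = (-12.09, 53.61). Then |UH| = |H − U| = 54.96.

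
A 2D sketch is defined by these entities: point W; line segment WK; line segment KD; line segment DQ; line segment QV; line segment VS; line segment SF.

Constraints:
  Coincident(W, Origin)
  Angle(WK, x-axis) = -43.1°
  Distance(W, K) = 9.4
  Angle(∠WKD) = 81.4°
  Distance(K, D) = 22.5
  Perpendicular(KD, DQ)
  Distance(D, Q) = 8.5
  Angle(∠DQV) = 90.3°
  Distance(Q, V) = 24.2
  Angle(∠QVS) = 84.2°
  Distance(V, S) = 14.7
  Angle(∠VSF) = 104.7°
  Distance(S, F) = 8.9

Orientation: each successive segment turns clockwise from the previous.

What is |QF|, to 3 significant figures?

21.2

W is at the origin; WK runs at -43.1° with length 9.4, so K = (6.86, -6.42). ∠WKD = 81.4° gives KD at -142° from the x-axis; with |KD| = 22.5, D = (-10.8, -20.4). KD ⟂ DQ, so DQ runs at 128°; with |DQ| = 8.5, Q = (-16.1, -13.7). ∠DQV = 90.3° gives QV at 38.6° from the x-axis; with |QV| = 24.2, V = (2.85, 1.40). ∠QVS = 84.2° gives VS at -57.2° from the x-axis; with |VS| = 14.7, S = (10.8, -11.0). ∠VSF = 104.7° gives SF at -132° from the x-axis; with |SF| = 8.9, F = (4.80, -17.5). Then |QF| = |F − Q| = 21.2.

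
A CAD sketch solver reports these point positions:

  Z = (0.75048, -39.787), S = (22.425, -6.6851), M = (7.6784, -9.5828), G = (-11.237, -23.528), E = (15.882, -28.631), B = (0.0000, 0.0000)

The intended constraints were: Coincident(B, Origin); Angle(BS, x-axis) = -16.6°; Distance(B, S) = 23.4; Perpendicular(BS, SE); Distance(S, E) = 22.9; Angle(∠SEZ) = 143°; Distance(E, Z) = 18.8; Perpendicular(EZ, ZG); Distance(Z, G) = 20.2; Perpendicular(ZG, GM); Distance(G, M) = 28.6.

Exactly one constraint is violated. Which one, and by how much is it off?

Distance(G, M) = 28.6 — off by 5.10.

B = (0.00, 0.00) ✓; BS at -16.60° ✓; |BS| = 23.40 ✓; ∠(BS, SE) = 90.00° ✓; |SE| = 22.90 ✓; ∠SEZ = 143.0° ✓; |EZ| = 18.80 ✓; ∠(EZ, ZG) = 90.00° ✓; |ZG| = 20.20 ✓; ∠(ZG, GM) = 90.00° ✓; |GM| = 23.50 ✗.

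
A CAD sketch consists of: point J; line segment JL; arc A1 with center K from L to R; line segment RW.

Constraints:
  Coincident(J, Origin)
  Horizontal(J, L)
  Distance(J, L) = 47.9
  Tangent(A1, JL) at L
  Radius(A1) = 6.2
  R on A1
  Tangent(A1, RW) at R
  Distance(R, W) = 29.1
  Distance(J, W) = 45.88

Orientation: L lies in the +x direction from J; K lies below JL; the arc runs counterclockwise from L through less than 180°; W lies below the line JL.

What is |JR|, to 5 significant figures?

42.224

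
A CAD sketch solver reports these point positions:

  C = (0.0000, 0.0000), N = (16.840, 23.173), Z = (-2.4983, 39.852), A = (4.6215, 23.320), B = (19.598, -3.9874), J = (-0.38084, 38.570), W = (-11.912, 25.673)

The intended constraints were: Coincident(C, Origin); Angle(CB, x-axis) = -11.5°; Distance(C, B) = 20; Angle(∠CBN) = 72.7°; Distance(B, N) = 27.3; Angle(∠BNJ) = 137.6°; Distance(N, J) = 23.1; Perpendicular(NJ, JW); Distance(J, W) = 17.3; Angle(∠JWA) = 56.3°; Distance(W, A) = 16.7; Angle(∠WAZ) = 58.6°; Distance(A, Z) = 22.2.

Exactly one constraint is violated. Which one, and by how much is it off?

Distance(A, Z) = 22.2 — off by 4.20.

C = (0.00, 0.00) ✓; CB at -11.50° ✓; |CB| = 20.00 ✓; ∠CBN = 72.70° ✓; |BN| = 27.30 ✓; ∠BNJ = 137.6° ✓; |NJ| = 23.10 ✓; ∠(NJ, JW) = 90.00° ✓; |JW| = 17.30 ✓; ∠JWA = 56.30° ✓; |WA| = 16.70 ✓; ∠WAZ = 58.60° ✓; |AZ| = 18.00 ✗.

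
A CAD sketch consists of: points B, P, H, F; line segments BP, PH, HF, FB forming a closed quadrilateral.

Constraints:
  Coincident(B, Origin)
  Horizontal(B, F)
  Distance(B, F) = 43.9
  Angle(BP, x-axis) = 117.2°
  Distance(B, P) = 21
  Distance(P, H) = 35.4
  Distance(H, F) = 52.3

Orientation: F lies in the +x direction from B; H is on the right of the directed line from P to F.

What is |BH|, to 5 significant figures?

17.474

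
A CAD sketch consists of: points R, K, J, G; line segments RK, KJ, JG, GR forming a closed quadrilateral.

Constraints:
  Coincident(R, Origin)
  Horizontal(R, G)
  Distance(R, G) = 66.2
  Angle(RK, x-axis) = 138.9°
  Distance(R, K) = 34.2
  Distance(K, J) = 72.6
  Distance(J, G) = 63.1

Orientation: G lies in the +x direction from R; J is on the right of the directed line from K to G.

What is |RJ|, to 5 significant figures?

40.382

R is at the origin; R and G share the same y with |RG| = 66.2 and G in +x, so G = (66.2, 0). RK runs at 138.9° with |RK| = 34.2, so K = (-25.772, 22.482). J is determined by |KJ| = 72.6 and |JG| = 63.1 together: it lies at the intersection of circle(K, 72.6) and circle(G, 63.1). With |KG| = 94.680, the foot of the radical line on KG is 54.148 from K and the perpendicular offset is √(72.6² − 54.148²) = 48.361. Taking the right-of-KG solution: J = (15.344, -37.353).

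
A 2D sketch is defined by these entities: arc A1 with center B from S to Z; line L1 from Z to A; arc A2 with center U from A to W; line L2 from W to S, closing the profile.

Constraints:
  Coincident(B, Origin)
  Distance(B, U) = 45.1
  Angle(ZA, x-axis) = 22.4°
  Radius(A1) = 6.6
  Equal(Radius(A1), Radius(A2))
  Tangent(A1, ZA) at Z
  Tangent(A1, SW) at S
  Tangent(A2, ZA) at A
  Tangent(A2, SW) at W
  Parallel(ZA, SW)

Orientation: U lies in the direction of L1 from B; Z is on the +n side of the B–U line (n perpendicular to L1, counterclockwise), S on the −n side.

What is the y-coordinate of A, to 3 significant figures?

23.3

The slot axis is L1's direction at 22.4°, so u = (cos 22.4°, sin 22.4°) = (0.925, 0.381) and n = (−sin 22.4°, cos 22.4°) = (-0.381, 0.925). B is at the origin and U lies 45.1 along u from B, so U = 45.1·u = (41.7, 17.2). Tangency of A1 to both parallel lines with radius 6.6 puts Z and S at B ± 6.6·n: Z = (-2.52, 6.10), S = (2.52, -6.10). Equal radii place A and W the same way about U: A = U + 6.6·n = (39.2, 23.3), W = U − 6.6·n = (44.2, 11.1). So A.y = 23.3.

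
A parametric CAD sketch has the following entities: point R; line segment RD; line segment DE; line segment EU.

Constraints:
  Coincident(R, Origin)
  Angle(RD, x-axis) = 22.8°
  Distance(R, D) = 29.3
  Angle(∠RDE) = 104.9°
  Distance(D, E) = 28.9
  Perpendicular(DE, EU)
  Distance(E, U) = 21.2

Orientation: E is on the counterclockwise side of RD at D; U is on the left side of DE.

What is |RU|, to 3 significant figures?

37.1

∠RDE = 104.9°, so DE runs at 22.8° + (180° − 104.9°) = 97.9° from the x-axis; with |DE| = 28.9, E = D + 28.9·(cos 97.9°, sin 97.9°) = (23.0, 40.0). DE is perpendicular to EU; with |EU| = 21.2 on the left of DE, U = E + 21.2·(-0.991, -0.137) = (2.04, 37.1). Then |RU| = |U − R| = 37.1.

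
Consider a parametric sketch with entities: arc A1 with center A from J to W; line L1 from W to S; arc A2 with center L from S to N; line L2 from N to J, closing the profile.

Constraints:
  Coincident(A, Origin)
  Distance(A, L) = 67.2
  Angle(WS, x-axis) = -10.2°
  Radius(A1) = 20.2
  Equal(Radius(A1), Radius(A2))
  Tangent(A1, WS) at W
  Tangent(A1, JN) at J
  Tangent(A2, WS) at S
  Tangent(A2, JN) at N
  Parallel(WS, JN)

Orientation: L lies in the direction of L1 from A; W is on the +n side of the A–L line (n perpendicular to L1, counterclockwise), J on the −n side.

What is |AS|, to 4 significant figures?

70.17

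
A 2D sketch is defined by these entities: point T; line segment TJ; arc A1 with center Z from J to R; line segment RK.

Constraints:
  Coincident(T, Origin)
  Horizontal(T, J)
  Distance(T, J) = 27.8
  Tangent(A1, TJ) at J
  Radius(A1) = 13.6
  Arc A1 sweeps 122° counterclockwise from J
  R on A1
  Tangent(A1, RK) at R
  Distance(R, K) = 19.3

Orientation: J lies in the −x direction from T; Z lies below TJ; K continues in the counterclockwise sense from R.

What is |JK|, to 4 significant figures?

37.20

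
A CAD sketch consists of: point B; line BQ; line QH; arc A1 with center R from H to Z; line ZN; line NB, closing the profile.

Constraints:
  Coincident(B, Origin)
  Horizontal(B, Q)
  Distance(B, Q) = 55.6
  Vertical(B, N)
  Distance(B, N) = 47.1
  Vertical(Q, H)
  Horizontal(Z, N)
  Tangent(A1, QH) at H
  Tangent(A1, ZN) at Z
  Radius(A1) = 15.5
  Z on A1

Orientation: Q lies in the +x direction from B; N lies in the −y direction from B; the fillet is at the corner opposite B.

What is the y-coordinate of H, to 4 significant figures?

-31.60

The virtual corner opposite B is at (55.60, -47.10). Since A1 is tangent to QH there, RH ⟂ QH and since A1 is tangent to ZN there, RZ ⟂ ZN, with radius 15.5, so the center R sits 15.5 in from both sides at R = (40.10, -31.60). That places the tangent points at H = (55.60, -31.60) on QH and Z = (40.10, -47.10) on ZN. So H.y = -31.60.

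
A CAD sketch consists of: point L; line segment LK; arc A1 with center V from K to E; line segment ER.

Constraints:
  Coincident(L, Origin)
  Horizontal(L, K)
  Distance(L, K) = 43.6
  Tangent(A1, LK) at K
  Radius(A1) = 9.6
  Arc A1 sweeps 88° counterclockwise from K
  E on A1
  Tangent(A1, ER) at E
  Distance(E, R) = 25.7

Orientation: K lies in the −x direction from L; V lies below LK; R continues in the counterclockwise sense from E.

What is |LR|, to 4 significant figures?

64.40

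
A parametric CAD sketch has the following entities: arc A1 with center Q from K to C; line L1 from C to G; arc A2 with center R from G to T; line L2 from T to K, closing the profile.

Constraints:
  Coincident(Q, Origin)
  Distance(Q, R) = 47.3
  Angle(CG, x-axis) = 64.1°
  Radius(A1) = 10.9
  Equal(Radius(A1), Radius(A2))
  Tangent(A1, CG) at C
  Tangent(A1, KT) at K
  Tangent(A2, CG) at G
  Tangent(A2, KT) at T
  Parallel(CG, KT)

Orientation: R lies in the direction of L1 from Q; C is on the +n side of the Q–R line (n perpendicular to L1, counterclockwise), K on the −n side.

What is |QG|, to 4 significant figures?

48.54

The slot axis is L1's direction at 64.1°, so u = (cos 64.1°, sin 64.1°) = (0.4368, 0.8996) and n = (−sin 64.1°, cos 64.1°) = (-0.8996, 0.4368). Q is at the origin and R lies 47.3 along u from Q, so R = 47.3·u = (20.66, 42.55). Tangency of A1 to both parallel lines with radius 10.9 puts C and K at Q ± 10.9·n: C = (-9.805, 4.761), K = (9.805, -4.761). Equal radii place G and T the same way about R: G = R + 10.9·n = (10.86, 47.31), T = R − 10.9·n = (30.47, 37.79). Then |QG| = |G − Q| = 48.54.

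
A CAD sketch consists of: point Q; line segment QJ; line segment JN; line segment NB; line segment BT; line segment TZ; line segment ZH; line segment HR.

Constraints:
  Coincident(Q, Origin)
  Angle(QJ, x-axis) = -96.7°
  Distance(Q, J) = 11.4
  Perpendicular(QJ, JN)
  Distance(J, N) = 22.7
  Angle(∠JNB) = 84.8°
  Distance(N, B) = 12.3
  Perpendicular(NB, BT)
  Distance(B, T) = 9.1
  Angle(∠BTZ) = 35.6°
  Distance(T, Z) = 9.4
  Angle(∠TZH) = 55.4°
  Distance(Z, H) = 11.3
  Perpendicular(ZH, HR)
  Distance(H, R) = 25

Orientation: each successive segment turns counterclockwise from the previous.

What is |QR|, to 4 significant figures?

6.962

∠TZH = 55.4° gives ZH at 87.50° from the x-axis; with |ZH| = 11.3, H = (20.43, 4.183). ZH ⟂ HR, so HR runs at 177.5°; with |HR| = 25.0, R = (-4.546, 5.273). Then |QR| = |R − Q| = 6.962.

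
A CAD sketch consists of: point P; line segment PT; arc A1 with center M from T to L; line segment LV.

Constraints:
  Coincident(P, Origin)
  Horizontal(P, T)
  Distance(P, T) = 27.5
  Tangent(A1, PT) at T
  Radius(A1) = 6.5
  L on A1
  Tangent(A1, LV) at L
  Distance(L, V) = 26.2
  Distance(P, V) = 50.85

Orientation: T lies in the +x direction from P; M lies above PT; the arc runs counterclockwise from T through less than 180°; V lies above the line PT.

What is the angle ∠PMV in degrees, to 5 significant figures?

133.94°

Checks: |ML| = 6.500 ✓; ∠(ML, LV) = 90.00° ✓; |LV| = 26.20 ✓; |PV| = 50.85 ✓.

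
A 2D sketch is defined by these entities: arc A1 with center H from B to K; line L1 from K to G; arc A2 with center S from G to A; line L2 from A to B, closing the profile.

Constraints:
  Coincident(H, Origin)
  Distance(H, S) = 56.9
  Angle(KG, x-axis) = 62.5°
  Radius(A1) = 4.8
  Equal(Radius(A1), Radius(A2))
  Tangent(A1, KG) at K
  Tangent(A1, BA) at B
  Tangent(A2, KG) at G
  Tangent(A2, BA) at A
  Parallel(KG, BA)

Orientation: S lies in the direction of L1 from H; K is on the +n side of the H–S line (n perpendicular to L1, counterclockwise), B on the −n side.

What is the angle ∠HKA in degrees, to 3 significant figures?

80.4°

Tangency of A1 to both parallel lines with radius 4.8 puts K and B at H ± 4.8·n: K = (-4.26, 2.22), B = (4.26, -2.22). Equal radii place G and A the same way about S: G = S + 4.8·n = (22.0, 52.7), A = S − 4.8·n = (30.5, 48.3). Then cos ∠HKA = KH·KA / (|KH||KA|), giving 80.4°.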